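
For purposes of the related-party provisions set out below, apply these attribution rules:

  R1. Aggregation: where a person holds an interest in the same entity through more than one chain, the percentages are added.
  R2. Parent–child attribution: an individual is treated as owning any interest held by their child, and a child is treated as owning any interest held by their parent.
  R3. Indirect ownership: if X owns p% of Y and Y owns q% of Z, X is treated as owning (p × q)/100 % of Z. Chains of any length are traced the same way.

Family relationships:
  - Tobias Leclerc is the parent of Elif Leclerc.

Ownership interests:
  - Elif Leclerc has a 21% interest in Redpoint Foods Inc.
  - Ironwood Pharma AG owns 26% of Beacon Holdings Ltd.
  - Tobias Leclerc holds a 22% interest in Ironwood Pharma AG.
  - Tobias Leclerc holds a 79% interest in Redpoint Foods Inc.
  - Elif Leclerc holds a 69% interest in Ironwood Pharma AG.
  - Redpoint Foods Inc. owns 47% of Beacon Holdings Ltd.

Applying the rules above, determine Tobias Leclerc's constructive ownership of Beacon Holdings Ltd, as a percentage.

By parent–child attribution (R2), Tobias Leclerc is treated as also owning Elif Leclerc's interest in Redpoint Foods Inc, giving 79% + 21% = 100%.
By parent–child attribution (R2), Tobias Leclerc is treated as also owning Elif Leclerc's interest in Ironwood Pharma AG, giving 22% + 69% = 91%.
Chain via Redpoint Foods Inc. (R3): 100% × 47% = 47% of Beacon Holdings Ltd.
Chain via Ironwood Pharma AG (R3): 91% × 26% = 23.66% of Beacon Holdings Ltd.
Aggregating (R1): 47% + 23.66% = 70.66%.

70.66%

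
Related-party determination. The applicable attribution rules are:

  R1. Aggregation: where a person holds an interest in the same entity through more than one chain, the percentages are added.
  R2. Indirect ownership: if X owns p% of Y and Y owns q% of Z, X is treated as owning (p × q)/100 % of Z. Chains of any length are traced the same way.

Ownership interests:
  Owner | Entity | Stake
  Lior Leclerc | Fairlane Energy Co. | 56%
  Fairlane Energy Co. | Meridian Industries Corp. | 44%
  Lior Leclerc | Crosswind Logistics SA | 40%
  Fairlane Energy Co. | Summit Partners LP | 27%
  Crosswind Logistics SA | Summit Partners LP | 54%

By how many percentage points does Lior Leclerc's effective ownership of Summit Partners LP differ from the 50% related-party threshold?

Chain via Crosswind Logistics SA (R2): 40% × 54% = 21.6% of Summit Partners LP.
Chain via Fairlane Energy Co. (R2): 56% × 27% = 15.12% of Summit Partners LP.
Aggregating (R1): 21.6% + 15.12% = 36.72%.
36.72% falls short of the 50% threshold by 13.28 percentage points.

13.28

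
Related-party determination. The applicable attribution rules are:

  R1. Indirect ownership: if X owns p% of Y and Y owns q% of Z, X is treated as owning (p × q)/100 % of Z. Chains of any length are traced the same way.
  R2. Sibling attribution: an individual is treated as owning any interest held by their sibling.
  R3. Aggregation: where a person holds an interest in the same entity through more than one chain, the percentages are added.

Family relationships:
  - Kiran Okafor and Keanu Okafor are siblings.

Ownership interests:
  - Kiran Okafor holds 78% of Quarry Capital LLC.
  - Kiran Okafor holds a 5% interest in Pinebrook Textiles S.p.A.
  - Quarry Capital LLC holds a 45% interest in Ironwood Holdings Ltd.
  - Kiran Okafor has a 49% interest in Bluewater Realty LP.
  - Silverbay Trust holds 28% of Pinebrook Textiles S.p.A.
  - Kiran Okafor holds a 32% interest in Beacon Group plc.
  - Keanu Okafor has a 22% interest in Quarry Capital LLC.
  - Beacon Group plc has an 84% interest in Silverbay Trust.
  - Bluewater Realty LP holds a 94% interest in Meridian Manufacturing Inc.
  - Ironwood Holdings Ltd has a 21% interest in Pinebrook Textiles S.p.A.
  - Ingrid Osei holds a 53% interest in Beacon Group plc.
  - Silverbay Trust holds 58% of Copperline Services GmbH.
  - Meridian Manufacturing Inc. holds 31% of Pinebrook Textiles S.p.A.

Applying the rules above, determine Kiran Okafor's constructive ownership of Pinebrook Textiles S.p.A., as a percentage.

By sibling attribution (R2), Kiran Okafor is treated as also owning Keanu Okafor's interest in Quarry Capital LLC, giving 78% + 22% = 100%.
Chain via Beacon Group plc → Silverbay Trust (R1): 32% × 84% × 28% = 7.5264% of Pinebrook Textiles S.p.A.
Chain via Bluewater Realty LP → Meridian Manufacturing Inc. (R1): 49% × 94% × 31% = 14.2786% of Pinebrook Textiles S.p.A.
Chain via Quarry Capital LLC → Ironwood Holdings Ltd (R1): 100% × 45% × 21% = 9.45% of Pinebrook Textiles S.p.A.
Direct interest in Pinebrook Textiles S.p.A: 5%.
Aggregating (R3): 7.5264% + 14.2786% + 9.45% + 5% = 36.255%.

36.255%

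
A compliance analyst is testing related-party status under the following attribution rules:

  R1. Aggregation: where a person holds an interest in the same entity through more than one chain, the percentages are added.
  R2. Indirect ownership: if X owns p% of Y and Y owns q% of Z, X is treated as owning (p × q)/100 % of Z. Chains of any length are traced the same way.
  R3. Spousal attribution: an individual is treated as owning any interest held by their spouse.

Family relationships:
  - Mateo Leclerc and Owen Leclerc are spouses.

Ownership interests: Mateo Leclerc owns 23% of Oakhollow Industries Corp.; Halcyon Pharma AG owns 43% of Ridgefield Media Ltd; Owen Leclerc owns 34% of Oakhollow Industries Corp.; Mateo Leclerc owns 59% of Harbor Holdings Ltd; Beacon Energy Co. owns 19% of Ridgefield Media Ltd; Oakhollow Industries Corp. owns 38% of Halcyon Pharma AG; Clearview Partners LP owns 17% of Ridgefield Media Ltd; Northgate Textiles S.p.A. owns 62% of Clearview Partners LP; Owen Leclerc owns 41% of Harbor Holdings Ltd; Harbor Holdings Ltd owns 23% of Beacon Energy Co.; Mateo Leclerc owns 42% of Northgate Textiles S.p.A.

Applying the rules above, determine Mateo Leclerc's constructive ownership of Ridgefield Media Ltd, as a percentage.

18.1106%

By spousal attribution (R3), Mateo Leclerc is treated as also owning Owen Leclerc's interest in Harbor Holdings Ltd, giving 59% + 41% = 100%.
By spousal attribution (R3), Mateo Leclerc is treated as also owning Owen Leclerc's interest in Oakhollow Industries Corp, giving 23% + 34% = 57%.
Chain via Harbor Holdings Ltd → Beacon Energy Co. (R2): 100% × 23% × 19% = 4.37% of Ridgefield Media Ltd.
Chain via Northgate Textiles S.p.A. → Clearview Partners LP (R2): 42% × 62% × 17% = 4.4268% of Ridgefield Media Ltd.
Chain via Oakhollow Industries Corp. → Halcyon Pharma AG (R2): 57% × 38% × 43% = 9.3138% of Ridgefield Media Ltd.
Aggregating (R1): 4.37% + 4.4268% + 9.3138% = 18.1106%.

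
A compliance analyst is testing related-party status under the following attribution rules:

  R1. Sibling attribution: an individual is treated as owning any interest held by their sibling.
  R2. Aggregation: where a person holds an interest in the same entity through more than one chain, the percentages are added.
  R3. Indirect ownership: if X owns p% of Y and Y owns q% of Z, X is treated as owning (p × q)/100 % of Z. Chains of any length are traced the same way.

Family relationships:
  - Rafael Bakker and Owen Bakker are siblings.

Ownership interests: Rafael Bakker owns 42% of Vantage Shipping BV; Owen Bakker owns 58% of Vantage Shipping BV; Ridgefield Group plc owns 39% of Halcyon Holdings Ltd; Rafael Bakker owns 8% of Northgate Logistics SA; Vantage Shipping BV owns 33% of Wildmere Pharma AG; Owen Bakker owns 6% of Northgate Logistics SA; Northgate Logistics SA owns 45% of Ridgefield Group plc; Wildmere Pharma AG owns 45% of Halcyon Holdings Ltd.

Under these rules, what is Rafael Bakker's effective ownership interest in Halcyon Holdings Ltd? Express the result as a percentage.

17.307%

By sibling attribution (R1), Rafael Bakker is treated as also owning Owen Bakker's interest in Northgate Logistics SA, giving 8% + 6% = 14%.
By sibling attribution (R1), Rafael Bakker is treated as also owning Owen Bakker's interest in Vantage Shipping BV, giving 42% + 58% = 100%.
Chain via Northgate Logistics SA → Ridgefield Group plc (R3): 14% × 45% × 39% = 2.457% of Halcyon Holdings Ltd.
Chain via Vantage Shipping BV → Wildmere Pharma AG (R3): 100% × 33% × 45% = 14.85% of Halcyon Holdings Ltd.
Aggregating (R2): 2.457% + 14.85% = 17.307%.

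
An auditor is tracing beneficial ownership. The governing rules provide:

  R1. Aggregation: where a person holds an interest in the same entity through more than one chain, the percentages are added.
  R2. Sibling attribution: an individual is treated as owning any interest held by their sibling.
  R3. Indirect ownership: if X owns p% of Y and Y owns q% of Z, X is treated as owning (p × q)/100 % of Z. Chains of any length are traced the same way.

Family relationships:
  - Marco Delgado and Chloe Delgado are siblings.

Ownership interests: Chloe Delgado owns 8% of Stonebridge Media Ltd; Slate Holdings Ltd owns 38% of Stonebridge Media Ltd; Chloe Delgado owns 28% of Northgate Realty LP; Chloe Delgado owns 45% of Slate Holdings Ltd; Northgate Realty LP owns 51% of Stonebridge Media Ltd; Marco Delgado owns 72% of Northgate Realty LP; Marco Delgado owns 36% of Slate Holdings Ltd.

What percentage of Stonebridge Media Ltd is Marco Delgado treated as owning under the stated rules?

89.78%

By sibling attribution (R2), Marco Delgado is treated as also owning Chloe Delgado's interest in Slate Holdings Ltd, giving 36% + 45% = 81%.
By sibling attribution (R2), Marco Delgado is treated as also owning Chloe Delgado's interest in Northgate Realty LP, giving 72% + 28% = 100%.
By sibling attribution (R2), Marco Delgado is treated as owning Chloe Delgado's 8% interest in Stonebridge Media Ltd.
Chain via Slate Holdings Ltd (R3): 81% × 38% = 30.78% of Stonebridge Media Ltd.
Chain via Northgate Realty LP (R3): 100% × 51% = 51% of Stonebridge Media Ltd.
Direct interest in Stonebridge Media Ltd: 8%.
Aggregating (R1): 30.78% + 51% + 8% = 89.78%.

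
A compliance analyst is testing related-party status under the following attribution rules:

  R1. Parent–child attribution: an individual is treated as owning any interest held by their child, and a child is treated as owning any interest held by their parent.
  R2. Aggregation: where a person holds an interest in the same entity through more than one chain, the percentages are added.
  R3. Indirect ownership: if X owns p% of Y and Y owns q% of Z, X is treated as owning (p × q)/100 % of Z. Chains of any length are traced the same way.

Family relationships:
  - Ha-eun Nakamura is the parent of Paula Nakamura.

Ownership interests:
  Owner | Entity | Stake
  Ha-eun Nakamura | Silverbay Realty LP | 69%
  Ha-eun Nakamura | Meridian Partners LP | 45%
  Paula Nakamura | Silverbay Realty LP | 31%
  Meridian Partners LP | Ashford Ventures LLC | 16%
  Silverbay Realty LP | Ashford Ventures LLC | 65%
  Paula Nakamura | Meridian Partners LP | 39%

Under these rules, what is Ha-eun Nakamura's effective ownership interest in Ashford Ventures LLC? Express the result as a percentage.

78.44%

By parent–child attribution (R1), Ha-eun Nakamura is treated as also owning Paula Nakamura's interest in Meridian Partners LP, giving 45% + 39% = 84%.
By parent–child attribution (R1), Ha-eun Nakamura is treated as also owning Paula Nakamura's interest in Silverbay Realty LP, giving 69% + 31% = 100%.
Chain via Meridian Partners LP (R3): 84% × 16% = 13.44% of Ashford Ventures LLC.
Chain via Silverbay Realty LP (R3): 100% × 65% = 65% of Ashford Ventures LLC.
Aggregating (R2): 13.44% + 65% = 78.44%.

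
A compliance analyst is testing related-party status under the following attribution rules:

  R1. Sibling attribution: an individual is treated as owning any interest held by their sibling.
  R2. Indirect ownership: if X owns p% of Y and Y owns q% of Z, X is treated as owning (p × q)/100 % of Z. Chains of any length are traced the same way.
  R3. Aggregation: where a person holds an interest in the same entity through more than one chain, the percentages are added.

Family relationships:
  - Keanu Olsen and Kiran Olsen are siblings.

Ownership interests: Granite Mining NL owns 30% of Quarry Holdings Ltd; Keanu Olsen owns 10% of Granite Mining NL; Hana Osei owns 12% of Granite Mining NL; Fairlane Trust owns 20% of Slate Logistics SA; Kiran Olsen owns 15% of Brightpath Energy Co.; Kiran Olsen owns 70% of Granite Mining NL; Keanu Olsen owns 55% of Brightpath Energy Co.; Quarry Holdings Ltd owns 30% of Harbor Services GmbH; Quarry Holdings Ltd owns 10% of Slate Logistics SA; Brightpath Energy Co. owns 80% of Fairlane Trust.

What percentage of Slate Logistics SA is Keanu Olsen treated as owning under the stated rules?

13.6%

By sibling attribution (R1), Keanu Olsen is treated as also owning Kiran Olsen's interest in Brightpath Energy Co, giving 55% + 15% = 70%.
By sibling attribution (R1), Keanu Olsen is treated as also owning Kiran Olsen's interest in Granite Mining NL, giving 10% + 70% = 80%.
Chain via Brightpath Energy Co. → Fairlane Trust (R2): 70% × 80% × 20% = 11.2% of Slate Logistics SA.
Chain via Granite Mining NL → Quarry Holdings Ltd (R2): 80% × 30% × 10% = 2.4% of Slate Logistics SA.
Aggregating (R3): 11.2% + 2.4% = 13.6%.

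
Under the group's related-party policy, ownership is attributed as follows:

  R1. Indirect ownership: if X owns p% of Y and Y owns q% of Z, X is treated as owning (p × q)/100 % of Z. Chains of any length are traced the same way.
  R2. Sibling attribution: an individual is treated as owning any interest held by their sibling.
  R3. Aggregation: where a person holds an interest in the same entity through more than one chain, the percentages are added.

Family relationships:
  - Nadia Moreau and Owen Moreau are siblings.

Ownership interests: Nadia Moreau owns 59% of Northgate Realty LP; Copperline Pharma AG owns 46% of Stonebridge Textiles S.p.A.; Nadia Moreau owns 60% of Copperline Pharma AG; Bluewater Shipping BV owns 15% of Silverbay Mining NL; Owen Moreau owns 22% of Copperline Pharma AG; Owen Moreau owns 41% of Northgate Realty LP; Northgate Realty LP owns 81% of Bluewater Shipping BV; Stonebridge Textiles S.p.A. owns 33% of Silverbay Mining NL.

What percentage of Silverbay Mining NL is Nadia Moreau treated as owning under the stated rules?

24.5976%

By sibling attribution (R2), Nadia Moreau is treated as also owning Owen Moreau's interest in Copperline Pharma AG, giving 60% + 22% = 82%.
By sibling attribution (R2), Nadia Moreau is treated as also owning Owen Moreau's interest in Northgate Realty LP, giving 59% + 41% = 100%.
Chain via Copperline Pharma AG → Stonebridge Textiles S.p.A. (R1): 82% × 46% × 33% = 12.4476% of Silverbay Mining NL.
Chain via Northgate Realty LP → Bluewater Shipping BV (R1): 100% × 81% × 15% = 12.15% of Silverbay Mining NL.
Aggregating (R3): 12.4476% + 12.15% = 24.5976%.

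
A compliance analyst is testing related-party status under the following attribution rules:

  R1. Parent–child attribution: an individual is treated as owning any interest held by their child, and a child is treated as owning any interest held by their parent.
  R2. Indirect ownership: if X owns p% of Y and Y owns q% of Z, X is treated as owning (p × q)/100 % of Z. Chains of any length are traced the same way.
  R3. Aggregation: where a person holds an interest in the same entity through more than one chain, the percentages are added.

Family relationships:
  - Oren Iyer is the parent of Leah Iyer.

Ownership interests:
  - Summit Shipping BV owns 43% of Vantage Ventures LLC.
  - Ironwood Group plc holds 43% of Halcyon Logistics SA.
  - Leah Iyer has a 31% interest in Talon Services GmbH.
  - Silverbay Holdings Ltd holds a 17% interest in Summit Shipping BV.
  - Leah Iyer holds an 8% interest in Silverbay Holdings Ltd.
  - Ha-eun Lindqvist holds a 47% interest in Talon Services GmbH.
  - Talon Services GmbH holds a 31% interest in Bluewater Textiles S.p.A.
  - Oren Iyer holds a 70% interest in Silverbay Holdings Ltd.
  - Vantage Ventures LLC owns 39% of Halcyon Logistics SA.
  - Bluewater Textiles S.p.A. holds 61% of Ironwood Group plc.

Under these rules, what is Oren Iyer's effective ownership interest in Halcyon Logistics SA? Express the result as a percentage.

By parent–child attribution (R1), Oren Iyer is treated as also owning Leah Iyer's interest in Silverbay Holdings Ltd, giving 70% + 8% = 78%.
By parent–child attribution (R1), Oren Iyer is treated as owning Leah Iyer's 31% interest in Talon Services GmbH.
Chain via Silverbay Holdings Ltd → Summit Shipping BV → Vantage Ventures LLC (R2): 78% × 17% × 43% × 39% = 2.223702% of Halcyon Logistics SA.
Chain via Talon Services GmbH → Bluewater Textiles S.p.A. → Ironwood Group plc (R2): 31% × 31% × 61% × 43% = 2.520703% of Halcyon Logistics SA.
Aggregating (R3): 2.223702% + 2.520703% = 4.744405%.

4.744405%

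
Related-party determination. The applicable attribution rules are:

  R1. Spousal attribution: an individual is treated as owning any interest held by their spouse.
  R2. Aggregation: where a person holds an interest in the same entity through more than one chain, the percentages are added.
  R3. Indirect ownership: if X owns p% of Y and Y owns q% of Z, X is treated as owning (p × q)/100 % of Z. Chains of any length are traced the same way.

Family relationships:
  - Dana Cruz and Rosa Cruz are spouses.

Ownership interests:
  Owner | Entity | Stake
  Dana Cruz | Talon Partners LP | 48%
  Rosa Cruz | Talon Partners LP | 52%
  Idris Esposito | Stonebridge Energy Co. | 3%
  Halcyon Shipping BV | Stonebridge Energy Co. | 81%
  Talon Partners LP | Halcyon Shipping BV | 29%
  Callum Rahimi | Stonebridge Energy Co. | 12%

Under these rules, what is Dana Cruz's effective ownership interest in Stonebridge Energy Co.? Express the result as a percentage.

By spousal attribution (R1), Dana Cruz is treated as also owning Rosa Cruz's interest in Talon Partners LP, giving 48% + 52% = 100%.
Chain via Talon Partners LP → Halcyon Shipping BV (R3): 100% × 29% × 81% = 23.49% of Stonebridge Energy Co.

23.49%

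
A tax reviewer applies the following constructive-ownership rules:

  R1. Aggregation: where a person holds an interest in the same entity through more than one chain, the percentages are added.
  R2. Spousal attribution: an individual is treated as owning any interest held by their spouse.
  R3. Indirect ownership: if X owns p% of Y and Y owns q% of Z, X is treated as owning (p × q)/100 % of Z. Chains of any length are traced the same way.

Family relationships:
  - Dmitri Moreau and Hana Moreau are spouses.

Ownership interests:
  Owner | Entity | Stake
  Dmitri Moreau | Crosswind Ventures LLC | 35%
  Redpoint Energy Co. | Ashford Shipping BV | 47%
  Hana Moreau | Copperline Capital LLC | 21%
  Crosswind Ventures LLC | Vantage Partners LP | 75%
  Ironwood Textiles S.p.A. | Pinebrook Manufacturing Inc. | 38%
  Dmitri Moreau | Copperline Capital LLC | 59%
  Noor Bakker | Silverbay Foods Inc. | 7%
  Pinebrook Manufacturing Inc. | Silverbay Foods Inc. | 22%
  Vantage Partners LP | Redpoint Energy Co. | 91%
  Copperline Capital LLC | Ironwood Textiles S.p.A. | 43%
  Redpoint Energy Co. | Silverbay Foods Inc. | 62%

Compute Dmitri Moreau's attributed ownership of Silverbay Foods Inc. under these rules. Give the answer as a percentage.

17.68609%

By spousal attribution (R2), Dmitri Moreau is treated as also owning Hana Moreau's interest in Copperline Capital LLC, giving 59% + 21% = 80%.
Chain via Copperline Capital LLC → Ironwood Textiles S.p.A. → Pinebrook Manufacturing Inc. (R3): 80% × 43% × 38% × 22% = 2.87584% of Silverbay Foods Inc.
Chain via Crosswind Ventures LLC → Vantage Partners LP → Redpoint Energy Co. (R3): 35% × 75% × 91% × 62% = 14.81025% of Silverbay Foods Inc.
Aggregating (R1): 2.87584% + 14.81025% = 17.68609%.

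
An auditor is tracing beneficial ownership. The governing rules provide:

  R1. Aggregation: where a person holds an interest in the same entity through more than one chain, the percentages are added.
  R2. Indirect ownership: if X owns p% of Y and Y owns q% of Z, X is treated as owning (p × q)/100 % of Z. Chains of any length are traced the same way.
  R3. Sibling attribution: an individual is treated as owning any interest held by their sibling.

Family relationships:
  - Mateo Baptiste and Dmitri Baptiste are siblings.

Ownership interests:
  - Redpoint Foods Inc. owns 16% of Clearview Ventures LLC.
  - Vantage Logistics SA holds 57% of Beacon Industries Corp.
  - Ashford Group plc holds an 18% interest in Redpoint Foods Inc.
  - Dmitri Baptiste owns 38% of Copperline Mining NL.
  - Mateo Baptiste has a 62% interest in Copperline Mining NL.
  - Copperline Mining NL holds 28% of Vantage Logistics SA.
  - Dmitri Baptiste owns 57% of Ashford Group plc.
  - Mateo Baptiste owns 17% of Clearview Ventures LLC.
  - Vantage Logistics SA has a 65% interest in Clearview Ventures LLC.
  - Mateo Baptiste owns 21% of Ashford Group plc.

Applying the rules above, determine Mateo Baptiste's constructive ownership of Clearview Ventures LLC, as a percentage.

37.4464%

By sibling attribution (R3), Mateo Baptiste is treated as also owning Dmitri Baptiste's interest in Ashford Group plc, giving 21% + 57% = 78%.
By sibling attribution (R3), Mateo Baptiste is treated as also owning Dmitri Baptiste's interest in Copperline Mining NL, giving 62% + 38% = 100%.
Chain via Ashford Group plc → Redpoint Foods Inc. (R2): 78% × 18% × 16% = 2.2464% of Clearview Ventures LLC.
Chain via Copperline Mining NL → Vantage Logistics SA (R2): 100% × 28% × 65% = 18.2% of Clearview Ventures LLC.
Direct interest in Clearview Ventures LLC: 17%.
Aggregating (R1): 2.2464% + 18.2% + 17% = 37.4464%.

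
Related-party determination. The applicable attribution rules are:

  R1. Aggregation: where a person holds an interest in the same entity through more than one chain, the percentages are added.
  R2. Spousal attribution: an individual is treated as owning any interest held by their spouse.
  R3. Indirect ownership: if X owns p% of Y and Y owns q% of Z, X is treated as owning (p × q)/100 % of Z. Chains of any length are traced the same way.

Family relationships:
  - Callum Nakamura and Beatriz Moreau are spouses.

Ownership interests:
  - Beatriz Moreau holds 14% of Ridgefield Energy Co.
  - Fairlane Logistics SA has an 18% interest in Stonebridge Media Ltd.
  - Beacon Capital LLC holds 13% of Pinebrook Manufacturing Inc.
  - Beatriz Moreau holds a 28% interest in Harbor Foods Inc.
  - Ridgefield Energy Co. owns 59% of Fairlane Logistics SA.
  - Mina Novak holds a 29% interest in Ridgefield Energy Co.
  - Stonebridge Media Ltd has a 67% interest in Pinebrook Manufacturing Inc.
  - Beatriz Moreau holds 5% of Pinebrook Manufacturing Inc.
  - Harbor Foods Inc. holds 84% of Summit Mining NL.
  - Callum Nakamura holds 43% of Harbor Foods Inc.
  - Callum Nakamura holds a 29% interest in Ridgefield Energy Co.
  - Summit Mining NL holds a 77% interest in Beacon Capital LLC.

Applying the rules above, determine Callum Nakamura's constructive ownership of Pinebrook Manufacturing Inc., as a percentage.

By spousal attribution (R2), Callum Nakamura is treated as also owning Beatriz Moreau's interest in Harbor Foods Inc, giving 43% + 28% = 71%.
By spousal attribution (R2), Callum Nakamura is treated as also owning Beatriz Moreau's interest in Ridgefield Energy Co, giving 29% + 14% = 43%.
By spousal attribution (R2), Callum Nakamura is treated as owning Beatriz Moreau's 5% interest in Pinebrook Manufacturing Inc.
Chain via Harbor Foods Inc. → Summit Mining NL → Beacon Capital LLC (R3): 71% × 84% × 77% × 13% = 5.969964% of Pinebrook Manufacturing Inc.
Chain via Ridgefield Energy Co. → Fairlane Logistics SA → Stonebridge Media Ltd (R3): 43% × 59% × 18% × 67% = 3.059622% of Pinebrook Manufacturing Inc.
Direct interest in Pinebrook Manufacturing Inc: 5%.
Aggregating (R1): 5.969964% + 3.059622% + 5% = 14.029586%.

14.029586%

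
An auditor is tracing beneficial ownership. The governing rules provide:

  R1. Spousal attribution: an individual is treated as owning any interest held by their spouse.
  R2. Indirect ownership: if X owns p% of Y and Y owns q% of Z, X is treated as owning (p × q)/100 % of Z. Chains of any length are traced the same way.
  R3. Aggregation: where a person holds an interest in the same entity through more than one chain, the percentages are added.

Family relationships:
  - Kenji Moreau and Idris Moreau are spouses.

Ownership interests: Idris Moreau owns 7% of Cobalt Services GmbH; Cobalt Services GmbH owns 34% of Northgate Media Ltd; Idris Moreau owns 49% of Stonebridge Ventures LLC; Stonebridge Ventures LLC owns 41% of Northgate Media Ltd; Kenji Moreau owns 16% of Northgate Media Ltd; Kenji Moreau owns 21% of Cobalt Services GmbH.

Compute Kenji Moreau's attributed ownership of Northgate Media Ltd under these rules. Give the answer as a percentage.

By spousal attribution (R1), Kenji Moreau is treated as also owning Idris Moreau's interest in Cobalt Services GmbH, giving 21% + 7% = 28%.
By spousal attribution (R1), Kenji Moreau is treated as owning Idris Moreau's 49% interest in Stonebridge Ventures LLC.
Chain via Cobalt Services GmbH (R2): 28% × 34% = 9.52% of Northgate Media Ltd.
Direct interest in Northgate Media Ltd: 16%.
Chain via Stonebridge Ventures LLC (R2): 49% × 41% = 20.09% of Northgate Media Ltd.
Aggregating (R3): 9.52% + 16% + 20.09% = 45.61%.

45.61%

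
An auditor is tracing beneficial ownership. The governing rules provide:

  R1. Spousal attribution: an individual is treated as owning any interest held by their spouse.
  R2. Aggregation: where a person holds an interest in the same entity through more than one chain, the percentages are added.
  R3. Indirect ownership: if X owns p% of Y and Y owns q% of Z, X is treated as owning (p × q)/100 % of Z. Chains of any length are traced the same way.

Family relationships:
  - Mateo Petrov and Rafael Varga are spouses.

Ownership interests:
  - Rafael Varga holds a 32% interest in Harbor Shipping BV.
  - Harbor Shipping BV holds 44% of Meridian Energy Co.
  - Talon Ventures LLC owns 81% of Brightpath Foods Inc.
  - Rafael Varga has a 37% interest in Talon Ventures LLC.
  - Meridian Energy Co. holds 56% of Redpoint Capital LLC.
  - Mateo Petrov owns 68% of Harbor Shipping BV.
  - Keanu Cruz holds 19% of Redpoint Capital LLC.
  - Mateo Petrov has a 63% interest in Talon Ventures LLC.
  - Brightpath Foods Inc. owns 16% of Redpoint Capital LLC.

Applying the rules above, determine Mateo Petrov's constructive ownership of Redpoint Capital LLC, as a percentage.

37.6%

By spousal attribution (R1), Mateo Petrov is treated as also owning Rafael Varga's interest in Talon Ventures LLC, giving 63% + 37% = 100%.
By spousal attribution (R1), Mateo Petrov is treated as also owning Rafael Varga's interest in Harbor Shipping BV, giving 68% + 32% = 100%.
Chain via Talon Ventures LLC → Brightpath Foods Inc. (R3): 100% × 81% × 16% = 12.96% of Redpoint Capital LLC.
Chain via Harbor Shipping BV → Meridian Energy Co. (R3): 100% × 44% × 56% = 24.64% of Redpoint Capital LLC.
Aggregating (R2): 12.96% + 24.64% = 37.6%.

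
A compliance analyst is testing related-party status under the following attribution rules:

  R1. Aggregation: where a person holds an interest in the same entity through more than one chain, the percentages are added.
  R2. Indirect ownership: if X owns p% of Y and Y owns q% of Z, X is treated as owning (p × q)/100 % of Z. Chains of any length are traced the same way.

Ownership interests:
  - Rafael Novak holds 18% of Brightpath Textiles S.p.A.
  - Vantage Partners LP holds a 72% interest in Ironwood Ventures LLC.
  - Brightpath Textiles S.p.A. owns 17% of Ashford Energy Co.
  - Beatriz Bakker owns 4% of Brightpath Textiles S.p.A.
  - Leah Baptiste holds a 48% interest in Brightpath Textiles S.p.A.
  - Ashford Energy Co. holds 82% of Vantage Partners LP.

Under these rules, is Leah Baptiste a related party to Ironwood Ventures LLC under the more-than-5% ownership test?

No

Chain via Brightpath Textiles S.p.A. → Ashford Energy Co. → Vantage Partners LP (R2): 48% × 17% × 82% × 72% = 4.817664% of Ironwood Ventures LLC.
4.817664% does not exceed the 5% threshold, so Leah is not a related party to Ironwood Ventures LLC.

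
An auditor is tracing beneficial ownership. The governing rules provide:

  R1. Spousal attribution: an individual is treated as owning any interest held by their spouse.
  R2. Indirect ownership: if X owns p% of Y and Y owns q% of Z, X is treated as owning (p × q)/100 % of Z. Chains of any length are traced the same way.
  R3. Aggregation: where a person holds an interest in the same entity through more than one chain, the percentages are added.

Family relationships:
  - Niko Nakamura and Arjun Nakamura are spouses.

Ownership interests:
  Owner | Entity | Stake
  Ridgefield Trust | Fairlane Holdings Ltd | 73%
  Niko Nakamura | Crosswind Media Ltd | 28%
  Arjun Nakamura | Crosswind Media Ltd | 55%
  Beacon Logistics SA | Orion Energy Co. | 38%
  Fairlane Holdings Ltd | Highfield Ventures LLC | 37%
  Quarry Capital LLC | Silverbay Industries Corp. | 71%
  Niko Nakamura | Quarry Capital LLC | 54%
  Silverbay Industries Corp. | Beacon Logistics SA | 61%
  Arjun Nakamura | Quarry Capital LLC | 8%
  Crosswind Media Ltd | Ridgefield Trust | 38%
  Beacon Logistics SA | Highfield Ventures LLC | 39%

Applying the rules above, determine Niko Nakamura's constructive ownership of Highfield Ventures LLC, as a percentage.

By spousal attribution (R1), Niko Nakamura is treated as also owning Arjun Nakamura's interest in Quarry Capital LLC, giving 54% + 8% = 62%.
By spousal attribution (R1), Niko Nakamura is treated as also owning Arjun Nakamura's interest in Crosswind Media Ltd, giving 28% + 55% = 83%.
Chain via Quarry Capital LLC → Silverbay Industries Corp. → Beacon Logistics SA (R2): 62% × 71% × 61% × 39% = 10.472358% of Highfield Ventures LLC.
Chain via Crosswind Media Ltd → Ridgefield Trust → Fairlane Holdings Ltd (R2): 83% × 38% × 73% × 37% = 8.518954% of Highfield Ventures LLC.
Aggregating (R3): 10.472358% + 8.518954% = 18.991312%.

18.991312%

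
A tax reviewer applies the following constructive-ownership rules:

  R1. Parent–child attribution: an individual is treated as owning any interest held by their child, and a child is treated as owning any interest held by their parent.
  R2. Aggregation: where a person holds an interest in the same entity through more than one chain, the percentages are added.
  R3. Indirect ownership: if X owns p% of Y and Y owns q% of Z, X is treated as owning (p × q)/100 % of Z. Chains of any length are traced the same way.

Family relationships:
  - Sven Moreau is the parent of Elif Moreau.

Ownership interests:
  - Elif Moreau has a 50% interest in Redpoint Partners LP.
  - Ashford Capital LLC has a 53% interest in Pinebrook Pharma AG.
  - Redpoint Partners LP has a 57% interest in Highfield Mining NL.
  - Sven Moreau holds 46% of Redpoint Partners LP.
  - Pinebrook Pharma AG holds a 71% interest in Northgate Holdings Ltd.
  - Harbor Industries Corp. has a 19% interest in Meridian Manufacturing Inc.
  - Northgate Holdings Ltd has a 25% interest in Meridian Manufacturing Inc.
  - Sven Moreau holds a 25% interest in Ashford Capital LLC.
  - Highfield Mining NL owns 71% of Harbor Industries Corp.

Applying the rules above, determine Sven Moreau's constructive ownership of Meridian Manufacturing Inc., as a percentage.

9.733603%

By parent–child attribution (R1), Sven Moreau is treated as also owning Elif Moreau's interest in Redpoint Partners LP, giving 46% + 50% = 96%.
Chain via Ashford Capital LLC → Pinebrook Pharma AG → Northgate Holdings Ltd (R3): 25% × 53% × 71% × 25% = 2.351875% of Meridian Manufacturing Inc.
Chain via Redpoint Partners LP → Highfield Mining NL → Harbor Industries Corp. (R3): 96% × 57% × 71% × 19% = 7.381728% of Meridian Manufacturing Inc.
Aggregating (R2): 2.351875% + 7.381728% = 9.733603%.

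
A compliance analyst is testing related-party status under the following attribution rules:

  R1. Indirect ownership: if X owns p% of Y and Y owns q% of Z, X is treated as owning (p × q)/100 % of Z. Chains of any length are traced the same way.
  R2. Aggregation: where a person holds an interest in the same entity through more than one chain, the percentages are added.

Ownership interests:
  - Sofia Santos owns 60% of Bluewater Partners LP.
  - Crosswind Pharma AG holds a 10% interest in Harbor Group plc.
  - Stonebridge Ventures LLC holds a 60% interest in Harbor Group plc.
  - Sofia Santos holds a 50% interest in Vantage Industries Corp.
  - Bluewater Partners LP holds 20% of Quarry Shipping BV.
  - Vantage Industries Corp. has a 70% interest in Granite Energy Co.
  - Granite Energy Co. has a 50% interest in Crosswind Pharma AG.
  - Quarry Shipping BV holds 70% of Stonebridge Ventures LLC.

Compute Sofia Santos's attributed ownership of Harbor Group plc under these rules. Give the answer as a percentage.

6.79%

Chain via Bluewater Partners LP → Quarry Shipping BV → Stonebridge Ventures LLC (R1): 60% × 20% × 70% × 60% = 5.04% of Harbor Group plc.
Chain via Vantage Industries Corp. → Granite Energy Co. → Crosswind Pharma AG (R1): 50% × 70% × 50% × 10% = 1.75% of Harbor Group plc.
Aggregating (R2): 5.04% + 1.75% = 6.79%.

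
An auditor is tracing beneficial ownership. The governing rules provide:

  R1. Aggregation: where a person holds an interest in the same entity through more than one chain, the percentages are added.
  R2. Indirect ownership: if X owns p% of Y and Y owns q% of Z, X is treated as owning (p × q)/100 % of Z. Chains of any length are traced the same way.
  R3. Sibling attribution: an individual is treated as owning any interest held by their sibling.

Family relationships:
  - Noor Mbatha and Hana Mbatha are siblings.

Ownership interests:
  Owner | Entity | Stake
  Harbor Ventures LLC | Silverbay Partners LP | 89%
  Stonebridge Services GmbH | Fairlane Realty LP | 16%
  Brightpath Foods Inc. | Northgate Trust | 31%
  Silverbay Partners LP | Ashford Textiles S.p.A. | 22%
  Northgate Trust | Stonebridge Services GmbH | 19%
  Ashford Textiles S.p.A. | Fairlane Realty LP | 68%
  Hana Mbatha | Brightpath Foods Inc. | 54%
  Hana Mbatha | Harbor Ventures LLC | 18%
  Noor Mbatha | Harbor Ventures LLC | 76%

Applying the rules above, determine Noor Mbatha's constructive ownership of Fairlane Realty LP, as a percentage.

By sibling attribution (R3), Noor Mbatha is treated as also owning Hana Mbatha's interest in Harbor Ventures LLC, giving 76% + 18% = 94%.
By sibling attribution (R3), Noor Mbatha is treated as owning Hana Mbatha's 54% interest in Brightpath Foods Inc.
Chain via Harbor Ventures LLC → Silverbay Partners LP → Ashford Textiles S.p.A. (R2): 94% × 89% × 22% × 68% = 12.515536% of Fairlane Realty LP.
Chain via Brightpath Foods Inc. → Northgate Trust → Stonebridge Services GmbH (R2): 54% × 31% × 19% × 16% = 0.508896% of Fairlane Realty LP.
Aggregating (R1): 12.515536% + 0.508896% = 13.024432%.

13.024432%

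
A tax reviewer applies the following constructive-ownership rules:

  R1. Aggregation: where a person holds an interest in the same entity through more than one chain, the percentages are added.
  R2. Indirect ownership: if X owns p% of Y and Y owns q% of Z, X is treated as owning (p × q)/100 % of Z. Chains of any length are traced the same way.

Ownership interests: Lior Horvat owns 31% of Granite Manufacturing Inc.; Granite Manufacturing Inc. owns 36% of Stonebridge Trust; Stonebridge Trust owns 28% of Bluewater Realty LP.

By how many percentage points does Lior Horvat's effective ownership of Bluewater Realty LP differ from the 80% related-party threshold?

Chain via Granite Manufacturing Inc. → Stonebridge Trust (R2): 31% × 36% × 28% = 3.1248% of Bluewater Realty LP.
3.1248% falls short of the 80% threshold by 76.8752 percentage points.

76.8752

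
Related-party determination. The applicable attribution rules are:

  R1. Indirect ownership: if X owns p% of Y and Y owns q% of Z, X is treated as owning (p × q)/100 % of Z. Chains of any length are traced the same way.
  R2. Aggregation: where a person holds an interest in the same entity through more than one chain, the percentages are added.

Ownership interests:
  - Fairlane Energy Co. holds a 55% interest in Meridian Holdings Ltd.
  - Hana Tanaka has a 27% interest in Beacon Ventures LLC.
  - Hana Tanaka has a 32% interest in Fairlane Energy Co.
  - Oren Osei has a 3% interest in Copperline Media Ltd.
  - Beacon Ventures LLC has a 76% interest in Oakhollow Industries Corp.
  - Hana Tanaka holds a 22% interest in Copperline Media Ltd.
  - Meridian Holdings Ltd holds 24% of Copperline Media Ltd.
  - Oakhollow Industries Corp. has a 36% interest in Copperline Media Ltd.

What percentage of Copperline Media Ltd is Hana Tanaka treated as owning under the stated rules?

Chain via Beacon Ventures LLC → Oakhollow Industries Corp. (R1): 27% × 76% × 36% = 7.3872% of Copperline Media Ltd.
Chain via Fairlane Energy Co. → Meridian Holdings Ltd (R1): 32% × 55% × 24% = 4.224% of Copperline Media Ltd.
Direct interest in Copperline Media Ltd: 22%.
Aggregating (R2): 7.3872% + 4.224% + 22% = 33.6112%.

33.6112%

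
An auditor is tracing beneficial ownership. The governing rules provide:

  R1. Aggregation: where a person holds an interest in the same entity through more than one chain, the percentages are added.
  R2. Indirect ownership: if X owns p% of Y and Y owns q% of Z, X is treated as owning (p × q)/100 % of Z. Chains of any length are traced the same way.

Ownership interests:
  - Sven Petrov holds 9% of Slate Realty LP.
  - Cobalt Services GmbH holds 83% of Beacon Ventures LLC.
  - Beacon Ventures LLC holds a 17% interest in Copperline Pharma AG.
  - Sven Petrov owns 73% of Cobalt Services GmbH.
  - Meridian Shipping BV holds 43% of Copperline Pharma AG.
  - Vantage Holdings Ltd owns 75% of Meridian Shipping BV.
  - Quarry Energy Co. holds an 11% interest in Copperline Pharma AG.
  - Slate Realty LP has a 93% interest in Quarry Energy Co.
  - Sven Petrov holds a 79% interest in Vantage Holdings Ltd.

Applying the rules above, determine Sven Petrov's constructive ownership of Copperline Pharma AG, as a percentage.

Chain via Vantage Holdings Ltd → Meridian Shipping BV (R2): 79% × 75% × 43% = 25.4775% of Copperline Pharma AG.
Chain via Slate Realty LP → Quarry Energy Co. (R2): 9% × 93% × 11% = 0.9207% of Copperline Pharma AG.
Chain via Cobalt Services GmbH → Beacon Ventures LLC (R2): 73% × 83% × 17% = 10.3003% of Copperline Pharma AG.
Aggregating (R1): 25.4775% + 0.9207% + 10.3003% = 36.6985%.

36.6985%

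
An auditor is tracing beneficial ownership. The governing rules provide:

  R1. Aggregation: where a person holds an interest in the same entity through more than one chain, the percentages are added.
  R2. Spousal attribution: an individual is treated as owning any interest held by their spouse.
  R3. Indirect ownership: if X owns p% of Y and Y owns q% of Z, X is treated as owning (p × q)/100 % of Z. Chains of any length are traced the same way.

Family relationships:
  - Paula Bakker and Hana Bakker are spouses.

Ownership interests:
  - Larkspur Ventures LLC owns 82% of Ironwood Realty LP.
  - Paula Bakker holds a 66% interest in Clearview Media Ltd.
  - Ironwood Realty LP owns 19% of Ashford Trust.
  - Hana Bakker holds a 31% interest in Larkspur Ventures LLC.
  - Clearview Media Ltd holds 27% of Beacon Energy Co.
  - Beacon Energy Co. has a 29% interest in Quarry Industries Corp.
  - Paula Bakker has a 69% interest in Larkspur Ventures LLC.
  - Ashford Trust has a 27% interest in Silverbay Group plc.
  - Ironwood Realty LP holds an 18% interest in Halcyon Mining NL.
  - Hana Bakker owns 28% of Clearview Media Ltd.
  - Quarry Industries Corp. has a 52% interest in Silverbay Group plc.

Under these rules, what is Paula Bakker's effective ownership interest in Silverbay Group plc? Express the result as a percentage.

By spousal attribution (R2), Paula Bakker is treated as also owning Hana Bakker's interest in Clearview Media Ltd, giving 66% + 28% = 94%.
By spousal attribution (R2), Paula Bakker is treated as also owning Hana Bakker's interest in Larkspur Ventures LLC, giving 69% + 31% = 100%.
Chain via Clearview Media Ltd → Beacon Energy Co. → Quarry Industries Corp. (R3): 94% × 27% × 29% × 52% = 3.827304% of Silverbay Group plc.
Chain via Larkspur Ventures LLC → Ironwood Realty LP → Ashford Trust (R3): 100% × 82% × 19% × 27% = 4.2066% of Silverbay Group plc.
Aggregating (R1): 3.827304% + 4.2066% = 8.033904%.

8.033904%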